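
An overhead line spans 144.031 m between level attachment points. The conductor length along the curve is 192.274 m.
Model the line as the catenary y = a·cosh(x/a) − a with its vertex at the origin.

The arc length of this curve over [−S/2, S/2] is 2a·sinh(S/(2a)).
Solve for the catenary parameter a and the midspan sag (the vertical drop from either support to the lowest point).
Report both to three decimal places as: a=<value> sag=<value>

a=53.178 sag=56.687

seed: a₀ = √(S³/(24(L−S))) = √(144.031³/(24·48.243)) = 50.799705
iter 1: u=1.417636  f(a)=+5.086e+00  f'(a)=-2.309e+00  a ← 50.799705 − (+5.086e+00/-2.309e+00) = 53.002023
iter 2: u=1.358731  f(a)=+3.495e-01  f'(a)=-2.002e+00  a ← 53.002023 − (+3.495e-01/-2.002e+00) = 53.176570
iter 3: u=1.354271  f(a)=+1.919e-03  f'(a)=-1.980e+00  a ← 53.176570 − (+1.919e-03/-1.980e+00) = 53.177539
iter 4: u=1.354247  f(a)=+5.855e-08  f'(a)=-1.980e+00  a ← 53.177539 − (+5.855e-08/-1.980e+00) = 53.177539
iter 5: u=1.354247  f(a)=+5.684e-14  f'(a)=-1.980e+00  a ← 53.177539 − (+5.684e-14/-1.980e+00) = 53.177539
converged: |Δa| < 1e-12 after 5 iterations
sag = a·(cosh(S/(2a)) − 1) = 53.177539·(cosh(1.354247) − 1) = 56.686802
T_max/T_min = cosh(S/(2a)) = 2.065991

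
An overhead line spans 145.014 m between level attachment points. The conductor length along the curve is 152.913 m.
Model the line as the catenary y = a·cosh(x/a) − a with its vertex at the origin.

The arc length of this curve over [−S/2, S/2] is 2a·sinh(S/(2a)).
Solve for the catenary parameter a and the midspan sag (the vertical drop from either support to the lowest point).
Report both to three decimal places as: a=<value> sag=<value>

a=127.854 sag=21.117

seed: a₀ = √(S³/(24(L−S))) = √(145.014³/(24·7.899)) = 126.830359
iter 1: u=0.571685  f(a)=+1.301e-01  f'(a)=-1.287e-01  a ← 126.830359 − (+1.301e-01/-1.287e-01) = 127.841310
iter 2: u=0.567164  f(a)=+1.572e-03  f'(a)=-1.256e-01  a ← 127.841310 − (+1.572e-03/-1.256e-01) = 127.853825
iter 3: u=0.567109  f(a)=+2.357e-07  f'(a)=-1.255e-01  a ← 127.853825 − (+2.357e-07/-1.255e-01) = 127.853827
iter 4: u=0.567109  f(a)=+0.000e+00  f'(a)=-1.255e-01  a ← 127.853827 − (+0.000e+00/-1.255e-01) = 127.853827
converged: |Δa| < 1e-12 after 4 iterations
sag = a·(cosh(S/(2a)) − 1) = 127.853827·(cosh(0.567109) − 1) = 21.116631
T_max/T_min = cosh(S/(2a)) = 1.165162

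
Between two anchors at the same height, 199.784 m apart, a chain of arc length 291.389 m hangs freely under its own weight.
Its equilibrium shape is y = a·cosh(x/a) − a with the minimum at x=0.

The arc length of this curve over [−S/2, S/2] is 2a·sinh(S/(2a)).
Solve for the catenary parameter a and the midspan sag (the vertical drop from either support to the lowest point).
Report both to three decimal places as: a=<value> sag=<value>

a=63.995 sag=95.134

seed: a₀ = √(S³/(24(L−S))) = √(199.784³/(24·91.605)) = 60.224866
iter 1: u=1.658650  f(a)=+1.346e+01  f'(a)=-3.966e+00  a ← 60.224866 − (+1.346e+01/-3.966e+00) = 63.618717
iter 2: u=1.570167  f(a)=+1.221e+00  f'(a)=-3.276e+00  a ← 63.618717 − (+1.221e+00/-3.276e+00) = 63.991604
iter 3: u=1.561017  f(a)=+1.228e-02  f'(a)=-3.210e+00  a ← 63.991604 − (+1.228e-02/-3.210e+00) = 63.995429
iter 4: u=1.560924  f(a)=+1.268e-06  f'(a)=-3.209e+00  a ← 63.995429 − (+1.268e-06/-3.209e+00) = 63.995430
iter 5: u=1.560924  f(a)=+5.684e-14  f'(a)=-3.209e+00  a ← 63.995430 − (+5.684e-14/-3.209e+00) = 63.995430
converged: |Δa| < 1e-12 after 5 iterations
sag = a·(cosh(S/(2a)) − 1) = 63.995430·(cosh(1.560924) − 1) = 95.134399
T_max/T_min = cosh(S/(2a)) = 2.486581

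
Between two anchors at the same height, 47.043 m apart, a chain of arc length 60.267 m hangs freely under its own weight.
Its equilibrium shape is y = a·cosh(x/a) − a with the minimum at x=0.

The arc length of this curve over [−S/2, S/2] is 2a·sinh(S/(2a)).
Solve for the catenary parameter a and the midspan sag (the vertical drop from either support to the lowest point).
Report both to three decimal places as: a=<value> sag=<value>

seed: a₀ = √(S³/(24(L−S))) = √(47.043³/(24·13.224)) = 18.111544
iter 1: u=1.298702  f(a)=+1.161e+00  f'(a)=-1.722e+00  a ← 18.111544 − (+1.161e+00/-1.722e+00) = 18.785831
iter 2: u=1.252087  f(a)=+6.799e-02  f'(a)=-1.526e+00  a ← 18.785831 − (+6.799e-02/-1.526e+00) = 18.830396
iter 3: u=1.249124  f(a)=+2.652e-04  f'(a)=-1.514e+00  a ← 18.830396 − (+2.652e-04/-1.514e+00) = 18.830571
iter 4: u=1.249112  f(a)=+4.071e-09  f'(a)=-1.514e+00  a ← 18.830571 − (+4.071e-09/-1.514e+00) = 18.830571
iter 5: u=1.249112  f(a)=+7.105e-15  f'(a)=-1.514e+00  a ← 18.830571 − (+7.105e-15/-1.514e+00) = 18.830571
converged: |Δa| < 1e-12 after 5 iterations
sag = a·(cosh(S/(2a)) − 1) = 18.830571·(cosh(1.249112) − 1) = 16.702769
T_max/T_min = cosh(S/(2a)) = 1.887003

a=18.831 sag=16.703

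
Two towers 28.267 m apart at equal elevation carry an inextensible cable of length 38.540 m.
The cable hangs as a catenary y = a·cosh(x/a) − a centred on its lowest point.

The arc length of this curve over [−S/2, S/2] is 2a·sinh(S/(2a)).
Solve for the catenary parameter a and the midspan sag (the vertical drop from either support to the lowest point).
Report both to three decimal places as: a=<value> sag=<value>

a=10.055 sag=11.681

seed: a₀ = √(S³/(24(L−S))) = √(28.267³/(24·10.273)) = 9.571176
iter 1: u=1.476673  f(a)=+1.180e+00  f'(a)=-2.653e+00  a ← 9.571176 − (+1.180e+00/-2.653e+00) = 10.016002
iter 2: u=1.411092  f(a)=+8.725e-02  f'(a)=-2.274e+00  a ← 10.016002 − (+8.725e-02/-2.274e+00) = 10.054376
iter 3: u=1.405706  f(a)=+5.612e-04  f'(a)=-2.244e+00  a ← 10.054376 − (+5.612e-04/-2.244e+00) = 10.054626
iter 4: u=1.405671  f(a)=+2.355e-08  f'(a)=-2.244e+00  a ← 10.054626 − (+2.355e-08/-2.244e+00) = 10.054626
iter 5: u=1.405671  f(a)=+0.000e+00  f'(a)=-2.244e+00  a ← 10.054626 − (+0.000e+00/-2.244e+00) = 10.054626
converged: |Δa| < 1e-12 after 5 iterations
sag = a·(cosh(S/(2a)) − 1) = 10.054626·(cosh(1.405671) − 1) = 11.680792
T_max/T_min = cosh(S/(2a)) = 2.161733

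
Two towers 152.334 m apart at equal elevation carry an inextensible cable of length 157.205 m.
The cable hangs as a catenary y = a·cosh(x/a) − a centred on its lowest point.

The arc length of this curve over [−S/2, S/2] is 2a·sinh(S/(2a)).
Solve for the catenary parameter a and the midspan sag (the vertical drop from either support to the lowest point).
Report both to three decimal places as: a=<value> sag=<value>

a=174.720 sag=16.867

seed: a₀ = √(S³/(24(L−S))) = √(152.334³/(24·4.871)) = 173.892393
iter 1: u=0.438012  f(a)=+4.694e-02  f'(a)=-5.711e-02  a ← 173.892393 − (+4.694e-02/-5.711e-02) = 174.714386
iter 2: u=0.435952  f(a)=+3.349e-04  f'(a)=-5.629e-02  a ← 174.714386 − (+3.349e-04/-5.629e-02) = 174.720336
iter 3: u=0.435937  f(a)=+1.732e-08  f'(a)=-5.629e-02  a ← 174.720336 − (+1.732e-08/-5.629e-02) = 174.720336
iter 4: u=0.435937  f(a)=-2.842e-14  f'(a)=-5.629e-02  a ← 174.720336 − (-2.842e-14/-5.629e-02) = 174.720336
converged: |Δa| < 1e-12 after 4 iterations
sag = a·(cosh(S/(2a)) − 1) = 174.720336·(cosh(0.435937) − 1) = 16.866586
T_max/T_min = cosh(S/(2a)) = 1.096535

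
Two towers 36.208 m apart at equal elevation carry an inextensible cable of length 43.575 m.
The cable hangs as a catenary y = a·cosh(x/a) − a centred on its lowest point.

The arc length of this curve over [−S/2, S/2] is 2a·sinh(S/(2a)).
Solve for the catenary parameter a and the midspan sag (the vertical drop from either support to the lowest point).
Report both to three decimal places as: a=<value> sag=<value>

seed: a₀ = √(S³/(24(L−S))) = √(36.208³/(24·7.367)) = 16.385355
iter 1: u=1.104889  f(a)=+4.630e-01  f'(a)=-1.014e+00  a ← 16.385355 − (+4.630e-01/-1.014e+00) = 16.841982
iter 2: u=1.074933  f(a)=+2.006e-02  f'(a)=-9.278e-01  a ← 16.841982 − (+2.006e-02/-9.278e-01) = 16.863602
iter 3: u=1.073555  f(a)=+4.143e-05  f'(a)=-9.239e-01  a ← 16.863602 − (+4.143e-05/-9.239e-01) = 16.863647
iter 4: u=1.073552  f(a)=+1.775e-10  f'(a)=-9.239e-01  a ← 16.863647 − (+1.775e-10/-9.239e-01) = 16.863647
iter 5: u=1.073552  f(a)=-7.105e-15  f'(a)=-9.239e-01  a ← 16.863647 − (-7.105e-15/-9.239e-01) = 16.863647
converged: |Δa| < 1e-12 after 5 iterations
sag = a·(cosh(S/(2a)) − 1) = 16.863647·(cosh(1.073552) − 1) = 10.687719
T_max/T_min = cosh(S/(2a)) = 1.633773

a=16.864 sag=10.688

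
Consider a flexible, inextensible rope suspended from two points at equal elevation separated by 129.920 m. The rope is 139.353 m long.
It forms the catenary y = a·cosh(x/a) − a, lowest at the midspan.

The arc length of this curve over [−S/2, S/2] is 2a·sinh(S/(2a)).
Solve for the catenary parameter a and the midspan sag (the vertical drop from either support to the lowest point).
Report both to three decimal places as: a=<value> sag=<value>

a=99.474 sag=21.975

seed: a₀ = √(S³/(24(L−S))) = √(129.920³/(24·9.433)) = 98.420027
iter 1: u=0.660028  f(a)=+2.076e-01  f'(a)=-2.002e-01  a ← 98.420027 − (+2.076e-01/-2.002e-01) = 99.457206
iter 2: u=0.653145  f(a)=+3.328e-03  f'(a)=-1.938e-01  a ← 99.457206 − (+3.328e-03/-1.938e-01) = 99.474376
iter 3: u=0.653032  f(a)=+8.857e-07  f'(a)=-1.937e-01  a ← 99.474376 − (+8.857e-07/-1.937e-01) = 99.474381
iter 4: u=0.653032  f(a)=+5.684e-14  f'(a)=-1.937e-01  a ← 99.474381 − (+5.684e-14/-1.937e-01) = 99.474381
converged: |Δa| < 1e-12 after 4 iterations
sag = a·(cosh(S/(2a)) − 1) = 99.474381·(cosh(0.653032) − 1) = 21.975062
T_max/T_min = cosh(S/(2a)) = 1.220912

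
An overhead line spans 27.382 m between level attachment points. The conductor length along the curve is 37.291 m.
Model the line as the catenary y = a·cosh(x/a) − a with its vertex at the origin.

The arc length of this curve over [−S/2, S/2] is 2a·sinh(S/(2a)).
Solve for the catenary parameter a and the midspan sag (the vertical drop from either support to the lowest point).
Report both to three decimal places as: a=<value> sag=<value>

seed: a₀ = √(S³/(24(L−S))) = √(27.382³/(24·9.909)) = 9.291316
iter 1: u=1.473527  f(a)=+1.133e+00  f'(a)=-2.633e+00  a ← 9.291316 − (+1.133e+00/-2.633e+00) = 9.721578
iter 2: u=1.408311  f(a)=+8.346e-02  f'(a)=-2.259e+00  a ← 9.721578 − (+8.346e-02/-2.259e+00) = 9.758530
iter 3: u=1.402978  f(a)=+5.324e-04  f'(a)=-2.230e+00  a ← 9.758530 − (+5.324e-04/-2.230e+00) = 9.758769
iter 4: u=1.402943  f(a)=+2.197e-08  f'(a)=-2.230e+00  a ← 9.758769 − (+2.197e-08/-2.230e+00) = 9.758769
iter 5: u=1.402943  f(a)=-7.105e-15  f'(a)=-2.230e+00  a ← 9.758769 − (-7.105e-15/-2.230e+00) = 9.758769
converged: |Δa| < 1e-12 after 5 iterations
sag = a·(cosh(S/(2a)) − 1) = 9.758769·(cosh(1.402943) − 1) = 11.286141
T_max/T_min = cosh(S/(2a)) = 2.156513

a=9.759 sag=11.286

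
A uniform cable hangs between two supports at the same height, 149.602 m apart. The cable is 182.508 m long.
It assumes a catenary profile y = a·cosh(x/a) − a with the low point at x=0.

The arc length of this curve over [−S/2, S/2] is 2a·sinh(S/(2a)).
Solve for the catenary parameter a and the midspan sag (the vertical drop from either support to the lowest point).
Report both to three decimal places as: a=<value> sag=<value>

a=67.160 sag=46.144

seed: a₀ = √(S³/(24(L−S))) = √(149.602³/(24·32.906)) = 65.112284
iter 1: u=1.148800  f(a)=+2.241e+00  f'(a)=-1.151e+00  a ← 65.112284 − (+2.241e+00/-1.151e+00) = 67.059878
iter 2: u=1.115436  f(a)=+1.045e-01  f'(a)=-1.046e+00  a ← 67.059878 − (+1.045e-01/-1.046e+00) = 67.159798
iter 3: u=1.113776  f(a)=+2.517e-04  f'(a)=-1.041e+00  a ← 67.159798 − (+2.517e-04/-1.041e+00) = 67.160040
iter 4: u=1.113772  f(a)=+1.468e-09  f'(a)=-1.041e+00  a ← 67.160040 − (+1.468e-09/-1.041e+00) = 67.160040
iter 5: u=1.113772  f(a)=+2.842e-14  f'(a)=-1.041e+00  a ← 67.160040 − (+2.842e-14/-1.041e+00) = 67.160040
converged: |Δa| < 1e-12 after 5 iterations
sag = a·(cosh(S/(2a)) − 1) = 67.160040·(cosh(1.113772) − 1) = 46.143815
T_max/T_min = cosh(S/(2a)) = 1.687072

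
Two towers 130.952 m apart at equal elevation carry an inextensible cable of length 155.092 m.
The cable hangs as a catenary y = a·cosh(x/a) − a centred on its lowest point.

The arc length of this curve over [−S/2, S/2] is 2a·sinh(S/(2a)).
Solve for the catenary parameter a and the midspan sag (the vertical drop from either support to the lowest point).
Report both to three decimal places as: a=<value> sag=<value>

a=63.911 sag=36.578

seed: a₀ = √(S³/(24(L−S))) = √(130.952³/(24·24.140)) = 62.257826
iter 1: u=1.051691  f(a)=+1.371e+00  f'(a)=-8.647e-01  a ← 62.257826 − (+1.371e+00/-8.647e-01) = 63.842982
iter 2: u=1.025579  f(a)=+5.410e-02  f'(a)=-7.977e-01  a ← 63.842982 − (+5.410e-02/-7.977e-01) = 63.910797
iter 3: u=1.024490  f(a)=+9.192e-05  f'(a)=-7.950e-01  a ← 63.910797 − (+9.192e-05/-7.950e-01) = 63.910913
iter 4: u=1.024489  f(a)=+2.664e-10  f'(a)=-7.950e-01  a ← 63.910913 − (+2.664e-10/-7.950e-01) = 63.910913
iter 5: u=1.024489  f(a)=+5.684e-14  f'(a)=-7.950e-01  a ← 63.910913 − (+5.684e-14/-7.950e-01) = 63.910913
converged: |Δa| < 1e-12 after 5 iterations
sag = a·(cosh(S/(2a)) − 1) = 63.910913·(cosh(1.024489) − 1) = 36.577827
T_max/T_min = cosh(S/(2a)) = 1.572325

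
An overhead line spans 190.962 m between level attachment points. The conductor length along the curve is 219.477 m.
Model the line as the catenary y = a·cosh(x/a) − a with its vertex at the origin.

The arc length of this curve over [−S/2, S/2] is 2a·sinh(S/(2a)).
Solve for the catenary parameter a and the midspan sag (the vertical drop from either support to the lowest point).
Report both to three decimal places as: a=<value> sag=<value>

seed: a₀ = √(S³/(24(L−S))) = √(190.962³/(24·28.515)) = 100.873740
iter 1: u=0.946540  f(a)=+1.305e+00  f'(a)=-6.177e-01  a ← 100.873740 − (+1.305e+00/-6.177e-01) = 102.986507
iter 2: u=0.927121  f(a)=+4.213e-02  f'(a)=-5.784e-01  a ← 102.986507 − (+4.213e-02/-5.784e-01) = 103.059342
iter 3: u=0.926466  f(a)=+4.714e-05  f'(a)=-5.771e-01  a ← 103.059342 − (+4.714e-05/-5.771e-01) = 103.059424
iter 4: u=0.926465  f(a)=+5.915e-11  f'(a)=-5.771e-01  a ← 103.059424 − (+5.915e-11/-5.771e-01) = 103.059424
converged: |Δa| < 1e-12 after 4 iterations
sag = a·(cosh(S/(2a)) − 1) = 103.059424·(cosh(0.926465) − 1) = 47.485530
T_max/T_min = cosh(S/(2a)) = 1.460759

a=103.059 sag=47.486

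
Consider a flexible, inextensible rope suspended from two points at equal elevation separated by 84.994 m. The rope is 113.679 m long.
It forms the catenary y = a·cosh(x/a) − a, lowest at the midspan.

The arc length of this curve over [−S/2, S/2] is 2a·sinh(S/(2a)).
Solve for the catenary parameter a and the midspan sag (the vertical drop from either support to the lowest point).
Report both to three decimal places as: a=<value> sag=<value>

a=31.272 sag=33.602

seed: a₀ = √(S³/(24(L−S))) = √(84.994³/(24·28.685)) = 29.864095
iter 1: u=1.423013  f(a)=+3.048e+00  f'(a)=-2.339e+00  a ← 29.864095 − (+3.048e+00/-2.339e+00) = 31.167224
iter 2: u=1.363516  f(a)=+2.109e-01  f'(a)=-2.026e+00  a ← 31.167224 − (+2.109e-01/-2.026e+00) = 31.271320
iter 3: u=1.358977  f(a)=+1.175e-03  f'(a)=-2.003e+00  a ← 31.271320 − (+1.175e-03/-2.003e+00) = 31.271906
iter 4: u=1.358951  f(a)=+3.693e-08  f'(a)=-2.003e+00  a ← 31.271906 − (+3.693e-08/-2.003e+00) = 31.271906
iter 5: u=1.358951  f(a)=-1.421e-14  f'(a)=-2.003e+00  a ← 31.271906 − (-1.421e-14/-2.003e+00) = 31.271906
converged: |Δa| < 1e-12 after 5 iterations
sag = a·(cosh(S/(2a)) − 1) = 31.271906·(cosh(1.358951) − 1) = 33.602286
T_max/T_min = cosh(S/(2a)) = 2.074520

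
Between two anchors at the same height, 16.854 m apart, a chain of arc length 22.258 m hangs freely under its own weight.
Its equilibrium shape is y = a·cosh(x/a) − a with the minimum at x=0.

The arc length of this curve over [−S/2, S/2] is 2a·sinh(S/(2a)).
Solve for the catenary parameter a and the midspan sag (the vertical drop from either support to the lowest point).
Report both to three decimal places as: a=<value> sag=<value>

a=6.349 sag=6.464

seed: a₀ = √(S³/(24(L−S))) = √(16.854³/(24·5.404)) = 6.075628
iter 1: u=1.387017  f(a)=+5.443e-01  f'(a)=-2.146e+00  a ← 6.075628 − (+5.443e-01/-2.146e+00) = 6.329308
iter 2: u=1.331425  f(a)=+3.594e-02  f'(a)=-1.871e+00  a ← 6.329308 − (+3.594e-02/-1.871e+00) = 6.348523
iter 3: u=1.327395  f(a)=+1.813e-04  f'(a)=-1.852e+00  a ← 6.348523 − (+1.813e-04/-1.852e+00) = 6.348621
iter 4: u=1.327375  f(a)=+4.663e-09  f'(a)=-1.852e+00  a ← 6.348621 − (+4.663e-09/-1.852e+00) = 6.348621
iter 5: u=1.327375  f(a)=+0.000e+00  f'(a)=-1.852e+00  a ← 6.348621 − (+0.000e+00/-1.852e+00) = 6.348621
converged: |Δa| < 1e-12 after 5 iterations
sag = a·(cosh(S/(2a)) − 1) = 6.348621·(cosh(1.327375) − 1) = 6.463858
T_max/T_min = cosh(S/(2a)) = 2.018152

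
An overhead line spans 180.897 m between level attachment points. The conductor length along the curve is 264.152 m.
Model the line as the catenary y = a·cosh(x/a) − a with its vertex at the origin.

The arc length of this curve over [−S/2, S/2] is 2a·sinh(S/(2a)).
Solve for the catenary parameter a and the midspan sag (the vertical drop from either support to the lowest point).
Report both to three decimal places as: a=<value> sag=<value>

seed: a₀ = √(S³/(24(L−S))) = √(180.897³/(24·83.255)) = 54.429740
iter 1: u=1.661748  f(a)=+1.228e+01  f'(a)=-3.992e+00  a ← 54.429740 − (+1.228e+01/-3.992e+00) = 57.506303
iter 2: u=1.572845  f(a)=+1.118e+00  f'(a)=-3.295e+00  a ← 57.506303 − (+1.118e+00/-3.295e+00) = 57.845646
iter 3: u=1.563618  f(a)=+1.132e-02  f'(a)=-3.229e+00  a ← 57.845646 − (+1.132e-02/-3.229e+00) = 57.849152
iter 4: u=1.563523  f(a)=+1.186e-06  f'(a)=-3.228e+00  a ← 57.849152 − (+1.186e-06/-3.228e+00) = 57.849153
iter 5: u=1.563523  f(a)=+0.000e+00  f'(a)=-3.228e+00  a ← 57.849153 − (+0.000e+00/-3.228e+00) = 57.849153
converged: |Δa| < 1e-12 after 5 iterations
sag = a·(cosh(S/(2a)) − 1) = 57.849153·(cosh(1.563523) − 1) = 86.340286
T_max/T_min = cosh(S/(2a)) = 2.492507

a=57.849 sag=86.340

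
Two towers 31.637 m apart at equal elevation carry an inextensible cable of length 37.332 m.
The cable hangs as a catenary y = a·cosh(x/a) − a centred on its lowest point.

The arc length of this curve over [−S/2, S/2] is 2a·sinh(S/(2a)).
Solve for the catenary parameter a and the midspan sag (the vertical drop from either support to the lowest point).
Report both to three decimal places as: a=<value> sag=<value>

seed: a₀ = √(S³/(24(L−S))) = √(31.637³/(24·5.695)) = 15.220904
iter 1: u=1.039262  f(a)=+3.156e-01  f'(a)=-8.323e-01  a ← 15.220904 − (+3.156e-01/-8.323e-01) = 15.600060
iter 2: u=1.014003  f(a)=+1.218e-02  f'(a)=-7.692e-01  a ← 15.600060 − (+1.218e-02/-7.692e-01) = 15.615889
iter 3: u=1.012975  f(a)=+1.974e-05  f'(a)=-7.667e-01  a ← 15.615889 − (+1.974e-05/-7.667e-01) = 15.615915
iter 4: u=1.012973  f(a)=+5.206e-11  f'(a)=-7.667e-01  a ← 15.615915 − (+5.206e-11/-7.667e-01) = 15.615915
iter 5: u=1.012973  f(a)=+0.000e+00  f'(a)=-7.667e-01  a ← 15.615915 − (+0.000e+00/-7.667e-01) = 15.615915
converged: |Δa| < 1e-12 after 5 iterations
sag = a·(cosh(S/(2a)) − 1) = 15.615915·(cosh(1.012973) − 1) = 8.720814
T_max/T_min = cosh(S/(2a)) = 1.558457

a=15.616 sag=8.721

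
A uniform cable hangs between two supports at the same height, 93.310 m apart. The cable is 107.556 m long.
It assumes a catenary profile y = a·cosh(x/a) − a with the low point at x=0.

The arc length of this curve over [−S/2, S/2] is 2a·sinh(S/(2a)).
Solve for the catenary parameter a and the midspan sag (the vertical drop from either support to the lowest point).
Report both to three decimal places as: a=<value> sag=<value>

a=49.825 sag=23.487

seed: a₀ = √(S³/(24(L−S))) = √(93.310³/(24·14.246)) = 48.746136
iter 1: u=0.957102  f(a)=+6.669e-01  f'(a)=-6.398e-01  a ← 48.746136 − (+6.669e-01/-6.398e-01) = 49.788475
iter 2: u=0.937064  f(a)=+2.199e-02  f'(a)=-5.983e-01  a ← 49.788475 − (+2.199e-02/-5.983e-01) = 49.825234
iter 3: u=0.936373  f(a)=+2.572e-05  f'(a)=-5.969e-01  a ← 49.825234 − (+2.572e-05/-5.969e-01) = 49.825277
iter 4: u=0.936372  f(a)=+3.529e-11  f'(a)=-5.969e-01  a ← 49.825277 − (+3.529e-11/-5.969e-01) = 49.825277
iter 5: u=0.936372  f(a)=+0.000e+00  f'(a)=-5.969e-01  a ← 49.825277 − (+0.000e+00/-5.969e-01) = 49.825277
converged: |Δa| < 1e-12 after 5 iterations
sag = a·(cosh(S/(2a)) − 1) = 49.825277·(cosh(0.936372) − 1) = 23.486601
T_max/T_min = cosh(S/(2a)) = 1.471379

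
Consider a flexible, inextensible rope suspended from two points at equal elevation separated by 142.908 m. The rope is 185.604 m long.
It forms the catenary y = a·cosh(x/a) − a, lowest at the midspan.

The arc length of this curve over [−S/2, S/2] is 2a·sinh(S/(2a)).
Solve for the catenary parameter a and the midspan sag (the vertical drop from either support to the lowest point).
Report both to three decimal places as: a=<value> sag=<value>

a=55.613 sag=52.577

seed: a₀ = √(S³/(24(L−S))) = √(142.908³/(24·42.696)) = 53.368574
iter 1: u=1.338878  f(a)=+3.994e+00  f'(a)=-1.906e+00  a ← 53.368574 − (+3.994e+00/-1.906e+00) = 55.464381
iter 2: u=1.288286  f(a)=+2.473e-01  f'(a)=-1.676e+00  a ← 55.464381 − (+2.473e-01/-1.676e+00) = 55.611918
iter 3: u=1.284868  f(a)=+1.087e-03  f'(a)=-1.662e+00  a ← 55.611918 − (+1.087e-03/-1.662e+00) = 55.612572
iter 4: u=1.284853  f(a)=+2.119e-08  f'(a)=-1.662e+00  a ← 55.612572 − (+2.119e-08/-1.662e+00) = 55.612572
iter 5: u=1.284853  f(a)=+2.842e-14  f'(a)=-1.662e+00  a ← 55.612572 − (+2.842e-14/-1.662e+00) = 55.612572
converged: |Δa| < 1e-12 after 5 iterations
sag = a·(cosh(S/(2a)) − 1) = 55.612572·(cosh(1.284853) − 1) = 52.576935
T_max/T_min = cosh(S/(2a)) = 1.945415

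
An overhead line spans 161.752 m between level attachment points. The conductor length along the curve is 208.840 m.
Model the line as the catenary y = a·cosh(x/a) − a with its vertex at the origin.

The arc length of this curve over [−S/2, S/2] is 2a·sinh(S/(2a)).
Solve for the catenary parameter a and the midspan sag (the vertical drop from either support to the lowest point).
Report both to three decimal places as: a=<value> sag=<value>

seed: a₀ = √(S³/(24(L−S))) = √(161.752³/(24·47.088)) = 61.194691
iter 1: u=1.321618  f(a)=+4.288e+00  f'(a)=-1.825e+00  a ← 61.194691 − (+4.288e+00/-1.825e+00) = 63.543956
iter 2: u=1.272757  f(a)=+2.593e-01  f'(a)=-1.610e+00  a ← 63.543956 − (+2.593e-01/-1.610e+00) = 63.704950
iter 3: u=1.269540  f(a)=+1.083e-03  f'(a)=-1.597e+00  a ← 63.704950 − (+1.083e-03/-1.597e+00) = 63.705628
iter 4: u=1.269527  f(a)=+1.907e-08  f'(a)=-1.597e+00  a ← 63.705628 − (+1.907e-08/-1.597e+00) = 63.705628
iter 5: u=1.269527  f(a)=-2.842e-14  f'(a)=-1.597e+00  a ← 63.705628 − (-2.842e-14/-1.597e+00) = 63.705628
converged: |Δa| < 1e-12 after 5 iterations
sag = a·(cosh(S/(2a)) − 1) = 63.705628·(cosh(1.269527) − 1) = 58.613395
T_max/T_min = cosh(S/(2a)) = 1.920066

a=63.706 sag=58.613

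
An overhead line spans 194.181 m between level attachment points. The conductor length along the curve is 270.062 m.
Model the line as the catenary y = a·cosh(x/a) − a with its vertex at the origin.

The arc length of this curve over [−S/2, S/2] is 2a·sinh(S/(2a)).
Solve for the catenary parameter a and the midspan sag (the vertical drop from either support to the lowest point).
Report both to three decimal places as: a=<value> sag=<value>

seed: a₀ = √(S³/(24(L−S))) = √(194.181³/(24·75.881)) = 63.407110
iter 1: u=1.531224  f(a)=+9.409e+00  f'(a)=-3.004e+00  a ← 63.407110 − (+9.409e+00/-3.004e+00) = 66.539501
iter 2: u=1.459141  f(a)=+7.422e-01  f'(a)=-2.547e+00  a ← 66.539501 − (+7.422e-01/-2.547e+00) = 66.830893
iter 3: u=1.452779  f(a)=+5.492e-03  f'(a)=-2.509e+00  a ← 66.830893 − (+5.492e-03/-2.509e+00) = 66.833082
iter 4: u=1.452731  f(a)=+3.056e-07  f'(a)=-2.509e+00  a ← 66.833082 − (+3.056e-07/-2.509e+00) = 66.833082
iter 5: u=1.452731  f(a)=-5.684e-14  f'(a)=-2.509e+00  a ← 66.833082 − (-5.684e-14/-2.509e+00) = 66.833082
converged: |Δa| < 1e-12 after 5 iterations
sag = a·(cosh(S/(2a)) − 1) = 66.833082·(cosh(1.452731) − 1) = 83.832215
T_max/T_min = cosh(S/(2a)) = 2.254352

a=66.833 sag=83.832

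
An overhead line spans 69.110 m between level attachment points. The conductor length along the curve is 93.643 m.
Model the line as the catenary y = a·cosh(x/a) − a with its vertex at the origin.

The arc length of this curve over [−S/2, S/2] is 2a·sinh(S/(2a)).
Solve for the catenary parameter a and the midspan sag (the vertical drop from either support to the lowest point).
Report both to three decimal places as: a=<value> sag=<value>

a=24.847 sag=28.159

seed: a₀ = √(S³/(24(L−S))) = √(69.110³/(24·24.533)) = 23.677203
iter 1: u=1.459421  f(a)=+2.749e+00  f'(a)=-2.549e+00  a ← 23.677203 − (+2.749e+00/-2.549e+00) = 24.755890
iter 2: u=1.395829  f(a)=+1.990e-01  f'(a)=-2.192e+00  a ← 24.755890 − (+1.990e-01/-2.192e+00) = 24.846699
iter 3: u=1.390728  f(a)=+1.223e-03  f'(a)=-2.165e+00  a ← 24.846699 − (+1.223e-03/-2.165e+00) = 24.847264
iter 4: u=1.390696  f(a)=+4.683e-08  f'(a)=-2.165e+00  a ← 24.847264 − (+4.683e-08/-2.165e+00) = 24.847264
iter 5: u=1.390696  f(a)=+0.000e+00  f'(a)=-2.165e+00  a ← 24.847264 − (+0.000e+00/-2.165e+00) = 24.847264
converged: |Δa| < 1e-12 after 5 iterations
sag = a·(cosh(S/(2a)) − 1) = 24.847264·(cosh(1.390696) − 1) = 28.158767
T_max/T_min = cosh(S/(2a)) = 2.133274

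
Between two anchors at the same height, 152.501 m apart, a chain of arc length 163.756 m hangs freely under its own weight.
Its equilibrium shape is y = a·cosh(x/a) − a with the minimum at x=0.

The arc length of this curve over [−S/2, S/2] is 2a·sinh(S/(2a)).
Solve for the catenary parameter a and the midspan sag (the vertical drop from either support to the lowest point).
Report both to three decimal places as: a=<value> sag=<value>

a=115.833 sag=26.016

seed: a₀ = √(S³/(24(L−S))) = √(152.501³/(24·11.255)) = 114.585765
iter 1: u=0.665445  f(a)=+2.518e-01  f'(a)=-2.053e-01  a ← 114.585765 − (+2.518e-01/-2.053e-01) = 115.812544
iter 2: u=0.658396  f(a)=+4.102e-03  f'(a)=-1.986e-01  a ← 115.812544 − (+4.102e-03/-1.986e-01) = 115.833191
iter 3: u=0.658279  f(a)=+1.128e-06  f'(a)=-1.985e-01  a ← 115.833191 − (+1.128e-06/-1.985e-01) = 115.833197
iter 4: u=0.658278  f(a)=+8.527e-14  f'(a)=-1.985e-01  a ← 115.833197 − (+8.527e-14/-1.985e-01) = 115.833197
converged: |Δa| < 1e-12 after 4 iterations
sag = a·(cosh(S/(2a)) − 1) = 115.833197·(cosh(0.658278) − 1) = 26.016500
T_max/T_min = cosh(S/(2a)) = 1.224603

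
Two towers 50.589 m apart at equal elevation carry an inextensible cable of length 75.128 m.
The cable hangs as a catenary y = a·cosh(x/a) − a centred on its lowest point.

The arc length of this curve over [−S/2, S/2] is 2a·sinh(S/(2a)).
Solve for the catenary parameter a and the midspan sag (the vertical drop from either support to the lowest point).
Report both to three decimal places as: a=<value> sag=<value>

seed: a₀ = √(S³/(24(L−S))) = √(50.589³/(24·24.539)) = 14.826891
iter 1: u=1.705988  f(a)=+3.829e+00  f'(a)=-4.379e+00  a ← 14.826891 − (+3.829e+00/-4.379e+00) = 15.701178
iter 2: u=1.610994  f(a)=+3.648e-01  f'(a)=-3.581e+00  a ← 15.701178 − (+3.648e-01/-3.581e+00) = 15.803039
iter 3: u=1.600610  f(a)=+4.081e-03  f'(a)=-3.501e+00  a ← 15.803039 − (+4.081e-03/-3.501e+00) = 15.804205
iter 4: u=1.600492  f(a)=+5.235e-07  f'(a)=-3.500e+00  a ← 15.804205 − (+5.235e-07/-3.500e+00) = 15.804205
iter 5: u=1.600492  f(a)=+0.000e+00  f'(a)=-3.500e+00  a ← 15.804205 − (+0.000e+00/-3.500e+00) = 15.804205
converged: |Δa| < 1e-12 after 5 iterations
sag = a·(cosh(S/(2a)) − 1) = 15.804205·(cosh(1.600492) − 1) = 24.949040
T_max/T_min = cosh(S/(2a)) = 2.578633

a=15.804 sag=24.949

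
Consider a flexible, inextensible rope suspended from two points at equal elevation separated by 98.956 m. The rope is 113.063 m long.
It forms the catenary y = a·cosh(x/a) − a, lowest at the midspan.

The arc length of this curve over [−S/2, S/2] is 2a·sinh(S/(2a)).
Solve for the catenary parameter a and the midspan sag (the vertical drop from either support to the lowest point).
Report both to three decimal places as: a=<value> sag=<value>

a=54.607 sag=23.992

seed: a₀ = √(S³/(24(L−S))) = √(98.956³/(24·14.107)) = 53.498332
iter 1: u=0.924851  f(a)=+6.158e-01  f'(a)=-5.739e-01  a ← 53.498332 − (+6.158e-01/-5.739e-01) = 54.571281
iter 2: u=0.906667  f(a)=+1.901e-02  f'(a)=-5.389e-01  a ← 54.571281 − (+1.901e-02/-5.389e-01) = 54.606557
iter 3: u=0.906082  f(a)=+1.940e-05  f'(a)=-5.378e-01  a ← 54.606557 − (+1.940e-05/-5.378e-01) = 54.606593
iter 4: u=0.906081  f(a)=+2.025e-11  f'(a)=-5.378e-01  a ← 54.606593 − (+2.025e-11/-5.378e-01) = 54.606593
converged: |Δa| < 1e-12 after 4 iterations
sag = a·(cosh(S/(2a)) − 1) = 54.606593·(cosh(0.906081) − 1) = 23.991692
T_max/T_min = cosh(S/(2a)) = 1.439355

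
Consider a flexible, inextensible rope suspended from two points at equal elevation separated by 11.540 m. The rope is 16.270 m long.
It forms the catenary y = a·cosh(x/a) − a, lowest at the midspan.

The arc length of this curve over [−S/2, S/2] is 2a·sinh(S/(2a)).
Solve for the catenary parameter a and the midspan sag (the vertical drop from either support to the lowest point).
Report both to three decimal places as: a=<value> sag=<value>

a=3.887 sag=5.129

seed: a₀ = √(S³/(24(L−S))) = √(11.540³/(24·4.730)) = 3.679362
iter 1: u=1.568207  f(a)=+6.169e-01  f'(a)=-3.262e+00  a ← 3.679362 − (+6.169e-01/-3.262e+00) = 3.868495
iter 2: u=1.491536  f(a)=+5.076e-02  f'(a)=-2.745e+00  a ← 3.868495 − (+5.076e-02/-2.745e+00) = 3.886985
iter 3: u=1.484441  f(a)=+4.117e-04  f'(a)=-2.701e+00  a ← 3.886985 − (+4.117e-04/-2.701e+00) = 3.887137
iter 4: u=1.484383  f(a)=+2.757e-08  f'(a)=-2.700e+00  a ← 3.887137 − (+2.757e-08/-2.700e+00) = 3.887137
iter 5: u=1.484383  f(a)=+0.000e+00  f'(a)=-2.700e+00  a ← 3.887137 − (+0.000e+00/-2.700e+00) = 3.887137
converged: |Δa| < 1e-12 after 5 iterations
sag = a·(cosh(S/(2a)) − 1) = 3.887137·(cosh(1.484383) − 1) = 5.128852
T_max/T_min = cosh(S/(2a)) = 2.319442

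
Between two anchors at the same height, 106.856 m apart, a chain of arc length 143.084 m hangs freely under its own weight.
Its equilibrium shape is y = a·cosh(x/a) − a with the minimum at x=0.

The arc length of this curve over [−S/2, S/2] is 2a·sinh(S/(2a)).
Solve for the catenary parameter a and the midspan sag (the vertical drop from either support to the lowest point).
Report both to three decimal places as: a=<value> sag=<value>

a=39.234 sag=42.360

seed: a₀ = √(S³/(24(L−S))) = √(106.856³/(24·36.228)) = 37.460241
iter 1: u=1.426259  f(a)=+3.868e+00  f'(a)=-2.357e+00  a ← 37.460241 − (+3.868e+00/-2.357e+00) = 39.101222
iter 2: u=1.366402  f(a)=+2.687e-01  f'(a)=-2.040e+00  a ← 39.101222 − (+2.687e-01/-2.040e+00) = 39.232928
iter 3: u=1.361815  f(a)=+1.511e-03  f'(a)=-2.017e+00  a ← 39.232928 − (+1.511e-03/-2.017e+00) = 39.233677
iter 4: u=1.361789  f(a)=+4.833e-08  f'(a)=-2.017e+00  a ← 39.233677 − (+4.833e-08/-2.017e+00) = 39.233677
iter 5: u=1.361789  f(a)=-2.842e-14  f'(a)=-2.017e+00  a ← 39.233677 − (-2.842e-14/-2.017e+00) = 39.233677
converged: |Δa| < 1e-12 after 5 iterations
sag = a·(cosh(S/(2a)) − 1) = 39.233677·(cosh(1.361789) − 1) = 42.360068
T_max/T_min = cosh(S/(2a)) = 2.079686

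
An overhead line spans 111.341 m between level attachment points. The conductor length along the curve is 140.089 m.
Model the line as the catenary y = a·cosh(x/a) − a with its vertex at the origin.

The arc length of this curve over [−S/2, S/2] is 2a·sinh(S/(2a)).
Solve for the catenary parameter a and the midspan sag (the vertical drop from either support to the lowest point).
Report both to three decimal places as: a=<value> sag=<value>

seed: a₀ = √(S³/(24(L−S))) = √(111.341³/(24·28.748)) = 44.727357
iter 1: u=1.244663  f(a)=+2.311e+00  f'(a)=-1.496e+00  a ← 44.727357 − (+2.311e+00/-1.496e+00) = 46.272002
iter 2: u=1.203114  f(a)=+1.251e-01  f'(a)=-1.338e+00  a ← 46.272002 − (+1.251e-01/-1.338e+00) = 46.365501
iter 3: u=1.200688  f(a)=+4.131e-04  f'(a)=-1.329e+00  a ← 46.365501 − (+4.131e-04/-1.329e+00) = 46.365811
iter 4: u=1.200680  f(a)=+4.537e-09  f'(a)=-1.329e+00  a ← 46.365811 − (+4.537e-09/-1.329e+00) = 46.365811
iter 5: u=1.200680  f(a)=+0.000e+00  f'(a)=-1.329e+00  a ← 46.365811 − (+0.000e+00/-1.329e+00) = 46.365811
converged: |Δa| < 1e-12 after 5 iterations
sag = a·(cosh(S/(2a)) − 1) = 46.365811·(cosh(1.200680) − 1) = 37.634310
T_max/T_min = cosh(S/(2a)) = 1.811682

a=46.366 sag=37.634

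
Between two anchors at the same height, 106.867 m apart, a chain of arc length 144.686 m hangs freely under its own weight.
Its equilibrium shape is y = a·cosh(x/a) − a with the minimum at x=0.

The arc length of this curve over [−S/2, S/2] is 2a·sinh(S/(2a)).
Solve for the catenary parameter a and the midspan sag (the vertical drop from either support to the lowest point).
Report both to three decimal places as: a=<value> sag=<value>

a=38.476 sag=43.462

seed: a₀ = √(S³/(24(L−S))) = √(106.867³/(24·37.819)) = 36.669483
iter 1: u=1.457165  f(a)=+4.224e+00  f'(a)=-2.535e+00  a ← 36.669483 − (+4.224e+00/-2.535e+00) = 38.335686
iter 2: u=1.393832  f(a)=+3.050e-01  f'(a)=-2.181e+00  a ← 38.335686 − (+3.050e-01/-2.181e+00) = 38.475505
iter 3: u=1.388767  f(a)=+1.863e-03  f'(a)=-2.155e+00  a ← 38.475505 − (+1.863e-03/-2.155e+00) = 38.476370
iter 4: u=1.388735  f(a)=+7.047e-08  f'(a)=-2.154e+00  a ← 38.476370 − (+7.047e-08/-2.154e+00) = 38.476370
iter 5: u=1.388735  f(a)=+0.000e+00  f'(a)=-2.154e+00  a ← 38.476370 − (+0.000e+00/-2.154e+00) = 38.476370
converged: |Δa| < 1e-12 after 5 iterations
sag = a·(cosh(S/(2a)) − 1) = 38.476370·(cosh(1.388735) − 1) = 43.462270
T_max/T_min = cosh(S/(2a)) = 2.129583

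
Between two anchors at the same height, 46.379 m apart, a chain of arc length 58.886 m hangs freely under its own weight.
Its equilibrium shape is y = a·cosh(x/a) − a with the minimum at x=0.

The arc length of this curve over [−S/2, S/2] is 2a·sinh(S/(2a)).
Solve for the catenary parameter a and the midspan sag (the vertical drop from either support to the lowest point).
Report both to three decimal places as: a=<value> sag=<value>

seed: a₀ = √(S³/(24(L−S))) = √(46.379³/(24·12.507)) = 18.230554
iter 1: u=1.272013  f(a)=+1.052e+00  f'(a)=-1.607e+00  a ← 18.230554 − (+1.052e+00/-1.607e+00) = 18.884871
iter 2: u=1.227941  f(a)=+5.927e-02  f'(a)=-1.431e+00  a ← 18.884871 − (+5.927e-02/-1.431e+00) = 18.926297
iter 3: u=1.225253  f(a)=+2.132e-04  f'(a)=-1.421e+00  a ← 18.926297 − (+2.132e-04/-1.421e+00) = 18.926447
iter 4: u=1.225243  f(a)=+2.778e-09  f'(a)=-1.420e+00  a ← 18.926447 − (+2.778e-09/-1.420e+00) = 18.926447
iter 5: u=1.225243  f(a)=-7.105e-15  f'(a)=-1.420e+00  a ← 18.926447 − (-7.105e-15/-1.420e+00) = 18.926447
converged: |Δa| < 1e-12 after 5 iterations
sag = a·(cosh(S/(2a)) − 1) = 18.926447·(cosh(1.225243) − 1) = 16.074991
T_max/T_min = cosh(S/(2a)) = 1.849340

a=18.926 sag=16.075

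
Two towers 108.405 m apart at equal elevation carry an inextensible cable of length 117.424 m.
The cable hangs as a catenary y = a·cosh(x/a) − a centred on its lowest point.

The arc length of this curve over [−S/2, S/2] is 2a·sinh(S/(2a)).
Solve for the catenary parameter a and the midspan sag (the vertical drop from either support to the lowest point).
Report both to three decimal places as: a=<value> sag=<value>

seed: a₀ = √(S³/(24(L−S))) = √(108.405³/(24·9.019)) = 76.716566
iter 1: u=0.706529  f(a)=+2.278e-01  f'(a)=-2.471e-01  a ← 76.716566 − (+2.278e-01/-2.471e-01) = 77.638563
iter 2: u=0.698139  f(a)=+4.172e-03  f'(a)=-2.381e-01  a ← 77.638563 − (+4.172e-03/-2.381e-01) = 77.656084
iter 3: u=0.697981  f(a)=+1.457e-06  f'(a)=-2.379e-01  a ← 77.656084 − (+1.457e-06/-2.379e-01) = 77.656090
iter 4: u=0.697981  f(a)=+1.705e-13  f'(a)=-2.379e-01  a ← 77.656090 − (+1.705e-13/-2.379e-01) = 77.656090
converged: |Δa| < 1e-12 after 4 iterations
sag = a·(cosh(S/(2a)) − 1) = 77.656090·(cosh(0.697981) − 1) = 19.696708
T_max/T_min = cosh(S/(2a)) = 1.253640

a=77.656 sag=19.697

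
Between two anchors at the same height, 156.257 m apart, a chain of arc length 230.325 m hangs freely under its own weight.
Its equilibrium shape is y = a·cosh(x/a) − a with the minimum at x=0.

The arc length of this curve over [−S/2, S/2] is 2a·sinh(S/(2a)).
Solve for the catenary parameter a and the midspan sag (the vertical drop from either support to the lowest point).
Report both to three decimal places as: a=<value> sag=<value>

a=49.317 sag=75.961

seed: a₀ = √(S³/(24(L−S))) = √(156.257³/(24·74.068)) = 46.327439
iter 1: u=1.686441  f(a)=+1.127e+01  f'(a)=-4.204e+00  a ← 46.327439 − (+1.127e+01/-4.204e+00) = 49.009134
iter 2: u=1.594162  f(a)=+1.053e+00  f'(a)=-3.453e+00  a ← 49.009134 − (+1.053e+00/-3.453e+00) = 49.314156
iter 3: u=1.584302  f(a)=+1.128e-02  f'(a)=-3.379e+00  a ← 49.314156 − (+1.128e-02/-3.379e+00) = 49.317494
iter 4: u=1.584194  f(a)=+1.324e-06  f'(a)=-3.378e+00  a ← 49.317494 − (+1.324e-06/-3.378e+00) = 49.317494
iter 5: u=1.584194  f(a)=+0.000e+00  f'(a)=-3.378e+00  a ← 49.317494 − (+0.000e+00/-3.378e+00) = 49.317494
converged: |Δa| < 1e-12 after 5 iterations
sag = a·(cosh(S/(2a)) − 1) = 49.317494·(cosh(1.584194) − 1) = 75.960663
T_max/T_min = cosh(S/(2a)) = 2.540238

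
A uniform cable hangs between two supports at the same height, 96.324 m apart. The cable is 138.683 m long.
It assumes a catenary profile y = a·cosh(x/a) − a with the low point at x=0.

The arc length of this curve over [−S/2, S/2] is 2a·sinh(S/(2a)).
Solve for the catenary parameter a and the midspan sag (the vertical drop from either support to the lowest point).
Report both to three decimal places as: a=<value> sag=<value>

a=31.436 sag=44.698

seed: a₀ = √(S³/(24(L−S))) = √(96.324³/(24·42.359)) = 29.649904
iter 1: u=1.624356  f(a)=+5.953e+00  f'(a)=-3.686e+00  a ← 29.649904 − (+5.953e+00/-3.686e+00) = 31.264894
iter 2: u=1.540450  f(a)=+5.209e-01  f'(a)=-3.066e+00  a ← 31.264894 − (+5.209e-01/-3.066e+00) = 31.434777
iter 3: u=1.532125  f(a)=+4.835e-03  f'(a)=-3.010e+00  a ← 31.434777 − (+4.835e-03/-3.010e+00) = 31.436384
iter 4: u=1.532046  f(a)=+4.251e-07  f'(a)=-3.009e+00  a ← 31.436384 − (+4.251e-07/-3.009e+00) = 31.436384
iter 5: u=1.532046  f(a)=+0.000e+00  f'(a)=-3.009e+00  a ← 31.436384 − (+0.000e+00/-3.009e+00) = 31.436384
converged: |Δa| < 1e-12 after 5 iterations
sag = a·(cosh(S/(2a)) − 1) = 31.436384·(cosh(1.532046) − 1) = 44.698298
T_max/T_min = cosh(S/(2a)) = 2.421865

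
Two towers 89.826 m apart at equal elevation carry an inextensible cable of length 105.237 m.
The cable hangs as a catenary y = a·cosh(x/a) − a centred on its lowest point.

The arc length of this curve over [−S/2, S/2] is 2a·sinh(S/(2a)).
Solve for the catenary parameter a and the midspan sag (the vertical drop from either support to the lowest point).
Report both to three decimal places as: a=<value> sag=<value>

a=45.364 sag=24.110

seed: a₀ = √(S³/(24(L−S))) = √(89.826³/(24·15.411)) = 44.267201
iter 1: u=1.014589  f(a)=+8.129e-01  f'(a)=-7.706e-01  a ← 44.267201 − (+8.129e-01/-7.706e-01) = 45.322074
iter 2: u=0.990974  f(a)=+2.996e-02  f'(a)=-7.148e-01  a ← 45.322074 − (+2.996e-02/-7.148e-01) = 45.363996
iter 3: u=0.990058  f(a)=+4.417e-05  f'(a)=-7.127e-01  a ← 45.363996 − (+4.417e-05/-7.127e-01) = 45.364058
iter 4: u=0.990057  f(a)=+9.626e-11  f'(a)=-7.127e-01  a ← 45.364058 − (+9.626e-11/-7.127e-01) = 45.364058
iter 5: u=0.990057  f(a)=+1.421e-14  f'(a)=-7.127e-01  a ← 45.364058 − (+1.421e-14/-7.127e-01) = 45.364058
converged: |Δa| < 1e-12 after 5 iterations
sag = a·(cosh(S/(2a)) − 1) = 45.364058·(cosh(0.990057) − 1) = 24.109709
T_max/T_min = cosh(S/(2a)) = 1.531472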